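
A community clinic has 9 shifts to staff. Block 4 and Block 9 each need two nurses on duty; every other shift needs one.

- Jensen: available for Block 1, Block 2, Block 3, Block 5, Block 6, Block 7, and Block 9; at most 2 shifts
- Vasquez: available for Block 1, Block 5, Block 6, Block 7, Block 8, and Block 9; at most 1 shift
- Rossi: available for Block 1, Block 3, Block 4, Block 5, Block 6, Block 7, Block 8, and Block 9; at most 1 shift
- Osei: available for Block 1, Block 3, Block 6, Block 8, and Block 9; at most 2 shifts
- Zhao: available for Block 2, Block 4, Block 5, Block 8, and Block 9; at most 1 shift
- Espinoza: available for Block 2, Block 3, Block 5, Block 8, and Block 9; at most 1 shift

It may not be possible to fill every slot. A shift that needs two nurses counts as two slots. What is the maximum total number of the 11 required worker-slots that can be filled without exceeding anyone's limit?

8

Total capacity across all nurses is 2+1+1+2+1+1 = 8, and 11 slots are needed, so at most 8 can be filled.
An assignment achieving 8: Block 1→Vasquez, Block 2→Jensen, Block 3→Osei, Block 4→Rossi+Zhao, Block 5→Espinoza, Block 6→Osei, Block 7→Jensen.
Loads: Jensen 2/2, Vasquez 1/1, Rossi 1/1, Osei 2/2, Zhao 1/1, Espinoza 1/1.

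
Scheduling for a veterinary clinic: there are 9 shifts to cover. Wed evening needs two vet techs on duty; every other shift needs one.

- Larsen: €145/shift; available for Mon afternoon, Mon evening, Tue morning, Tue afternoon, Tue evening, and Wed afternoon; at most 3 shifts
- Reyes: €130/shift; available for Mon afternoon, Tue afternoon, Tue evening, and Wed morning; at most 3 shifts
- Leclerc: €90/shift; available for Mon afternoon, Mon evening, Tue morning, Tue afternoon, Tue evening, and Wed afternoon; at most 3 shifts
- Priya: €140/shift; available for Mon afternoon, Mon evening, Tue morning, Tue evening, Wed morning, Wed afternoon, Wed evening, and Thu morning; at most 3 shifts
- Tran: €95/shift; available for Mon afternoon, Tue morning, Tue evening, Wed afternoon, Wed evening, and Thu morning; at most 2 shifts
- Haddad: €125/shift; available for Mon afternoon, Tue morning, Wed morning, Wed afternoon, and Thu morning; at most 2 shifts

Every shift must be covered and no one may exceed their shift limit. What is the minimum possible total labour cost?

Wed evening can only be covered by Priya and Tran, so that assignment is forced.
Picking the cheapest available vet tech for each shift independently would cost €995, but that ignores the shift limits.
An optimal schedule: Mon afternoon→Reyes, Mon evening→Leclerc, Tue morning→Leclerc, Tue afternoon→Leclerc, Tue evening→Reyes, Wed morning→Haddad, Wed afternoon→Haddad, Wed evening→Tran+Priya, Thu morning→Tran.
Total: 130 + 90 + 90 + 90 + 130 + 125 + 125 + 95 + 140 + 95 = €1110.

€1110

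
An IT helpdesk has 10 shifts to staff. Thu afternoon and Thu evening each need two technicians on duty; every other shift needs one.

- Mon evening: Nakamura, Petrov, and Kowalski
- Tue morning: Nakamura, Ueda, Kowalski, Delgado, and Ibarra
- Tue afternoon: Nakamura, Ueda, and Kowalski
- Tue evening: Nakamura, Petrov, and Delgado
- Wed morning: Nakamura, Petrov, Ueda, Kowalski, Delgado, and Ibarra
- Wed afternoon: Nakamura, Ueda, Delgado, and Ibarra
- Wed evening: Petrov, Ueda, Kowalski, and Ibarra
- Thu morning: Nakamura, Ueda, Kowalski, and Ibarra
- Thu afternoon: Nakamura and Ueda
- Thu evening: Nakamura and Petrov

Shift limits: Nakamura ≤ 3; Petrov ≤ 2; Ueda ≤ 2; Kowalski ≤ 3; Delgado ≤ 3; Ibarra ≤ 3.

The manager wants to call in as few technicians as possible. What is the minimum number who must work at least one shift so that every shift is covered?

12 slots to fill and no one can take more than 3, so at least ⌈12/3⌉ = 4 technicians are needed.
No set of 4 technicians can cover every shift (each such set leaves at least one shift with no one available or exceeds a cap).
Nakamura, Petrov, Ueda, Kowalski, and Delgado alone can cover everything: Mon evening→Nakamura, Tue morning→Kowalski, Tue afternoon→Ueda, Tue evening→Petrov, Wed morning→Delgado, Wed afternoon→Delgado, Wed evening→Kowalski, Thu morning→Kowalski, Thu afternoon→Nakamura+Ueda, Thu evening→Nakamura+Petrov.

5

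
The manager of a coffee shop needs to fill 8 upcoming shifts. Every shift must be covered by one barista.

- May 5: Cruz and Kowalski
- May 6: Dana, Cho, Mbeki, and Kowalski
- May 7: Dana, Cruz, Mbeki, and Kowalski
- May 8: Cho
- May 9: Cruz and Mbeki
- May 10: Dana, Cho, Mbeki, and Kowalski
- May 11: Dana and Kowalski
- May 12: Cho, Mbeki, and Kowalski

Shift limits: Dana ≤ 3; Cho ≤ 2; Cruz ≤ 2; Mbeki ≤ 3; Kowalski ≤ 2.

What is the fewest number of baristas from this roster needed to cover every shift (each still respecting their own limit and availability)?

8 slots to fill and no one can take more than 3, so at least ⌈8/3⌉ = 3 baristas are needed.
No set of 3 baristas can cover every shift (each such set leaves at least one shift with no one available or exceeds a cap).
Dana, Cho, Cruz, and Mbeki alone can cover everything: May 5→Cruz, May 6→Dana, May 7→Dana, May 8→Cho, May 9→Cruz, May 10→Mbeki, May 11→Dana, May 12→Cho.

4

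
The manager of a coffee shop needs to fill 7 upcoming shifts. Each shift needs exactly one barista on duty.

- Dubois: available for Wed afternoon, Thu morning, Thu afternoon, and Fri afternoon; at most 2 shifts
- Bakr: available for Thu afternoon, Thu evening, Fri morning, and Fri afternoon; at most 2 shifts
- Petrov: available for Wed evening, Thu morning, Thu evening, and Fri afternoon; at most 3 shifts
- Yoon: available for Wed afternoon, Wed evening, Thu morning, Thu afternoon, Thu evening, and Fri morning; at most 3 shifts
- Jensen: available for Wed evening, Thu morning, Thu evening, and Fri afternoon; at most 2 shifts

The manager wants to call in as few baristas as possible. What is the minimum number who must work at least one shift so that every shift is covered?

7 slots to fill and no one can take more than 3, so at least ⌈7/3⌉ = 3 baristas are needed.
Dubois, Bakr, and Petrov alone can cover everything: Wed afternoon→Dubois, Wed evening→Petrov, Thu morning→Dubois, Thu afternoon→Bakr, Thu evening→Petrov, Fri morning→Bakr, Fri afternoon→Petrov.

3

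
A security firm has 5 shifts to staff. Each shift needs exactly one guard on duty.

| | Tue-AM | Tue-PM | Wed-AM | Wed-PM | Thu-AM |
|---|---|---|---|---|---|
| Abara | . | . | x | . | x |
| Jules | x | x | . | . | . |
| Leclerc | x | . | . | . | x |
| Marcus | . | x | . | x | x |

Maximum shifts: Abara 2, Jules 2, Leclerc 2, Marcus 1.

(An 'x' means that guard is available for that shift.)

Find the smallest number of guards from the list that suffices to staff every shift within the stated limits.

5 slots to fill and no one can take more than 2, so at least ⌈5/2⌉ = 3 guards are needed.
Abara, Jules, and Marcus alone can cover everything: Tue-AM→Jules, Tue-PM→Jules, Wed-AM→Abara, Wed-PM→Marcus, Thu-AM→Abara.

3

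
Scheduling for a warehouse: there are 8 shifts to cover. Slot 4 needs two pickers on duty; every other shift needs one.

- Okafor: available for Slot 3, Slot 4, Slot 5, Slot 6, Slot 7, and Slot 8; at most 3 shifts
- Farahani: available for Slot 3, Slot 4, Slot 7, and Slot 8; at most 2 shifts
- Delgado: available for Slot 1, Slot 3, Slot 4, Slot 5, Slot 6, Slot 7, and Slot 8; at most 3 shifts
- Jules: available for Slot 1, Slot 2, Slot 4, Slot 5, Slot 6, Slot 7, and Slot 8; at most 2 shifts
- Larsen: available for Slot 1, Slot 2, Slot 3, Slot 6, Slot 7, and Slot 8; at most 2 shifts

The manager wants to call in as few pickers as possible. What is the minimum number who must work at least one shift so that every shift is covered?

4

9 slots to fill and no one can take more than 3, so at least ⌈9/3⌉ = 3 pickers are needed.
Any 3 pickers together have capacity at most 3+3+2 = 8 < 9 slots, so 3 can never suffice.
Okafor, Farahani, Delgado, and Jules alone can cover everything: Slot 1→Delgado, Slot 2→Jules, Slot 3→Okafor, Slot 4→Delgado+Jules, Slot 5→Okafor, Slot 6→Okafor, Slot 7→Farahani, Slot 8→Farahani.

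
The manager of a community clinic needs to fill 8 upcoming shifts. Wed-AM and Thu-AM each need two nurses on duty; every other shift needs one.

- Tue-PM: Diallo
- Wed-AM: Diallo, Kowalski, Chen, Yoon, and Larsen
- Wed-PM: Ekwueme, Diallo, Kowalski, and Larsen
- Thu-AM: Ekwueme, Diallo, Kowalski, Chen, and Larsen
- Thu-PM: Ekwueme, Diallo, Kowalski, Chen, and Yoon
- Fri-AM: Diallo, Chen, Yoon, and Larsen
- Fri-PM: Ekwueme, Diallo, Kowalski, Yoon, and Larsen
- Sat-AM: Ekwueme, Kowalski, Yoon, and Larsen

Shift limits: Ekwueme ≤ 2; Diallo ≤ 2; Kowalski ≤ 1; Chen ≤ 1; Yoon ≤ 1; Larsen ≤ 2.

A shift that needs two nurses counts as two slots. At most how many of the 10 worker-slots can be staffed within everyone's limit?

9

Total capacity across all nurses is 2+2+1+1+1+2 = 9, and 10 slots are needed, so at most 9 can be filled.
An assignment achieving 9: Tue-PM→Diallo, Wed-AM→Kowalski+Chen, Wed-PM→Ekwueme, Thu-AM→Larsen, Thu-PM→Yoon, Fri-AM→Diallo, Fri-PM→Larsen, Sat-AM→Ekwueme.
Loads: Ekwueme 2/2, Diallo 2/2, Kowalski 1/1, Chen 1/1, Yoon 1/1, Larsen 2/2.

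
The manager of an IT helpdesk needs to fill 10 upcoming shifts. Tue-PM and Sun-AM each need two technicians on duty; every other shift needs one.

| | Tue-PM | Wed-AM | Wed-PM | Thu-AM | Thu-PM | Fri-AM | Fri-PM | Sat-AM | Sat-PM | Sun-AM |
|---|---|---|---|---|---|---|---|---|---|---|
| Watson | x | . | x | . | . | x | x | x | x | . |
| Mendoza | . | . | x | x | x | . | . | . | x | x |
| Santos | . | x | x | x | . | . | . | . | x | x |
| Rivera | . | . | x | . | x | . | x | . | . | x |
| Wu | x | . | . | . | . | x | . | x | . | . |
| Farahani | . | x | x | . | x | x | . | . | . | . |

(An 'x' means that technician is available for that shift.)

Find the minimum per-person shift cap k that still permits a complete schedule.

With 6 technicians and 12 worker-slots to fill, someone must work at least ⌈12/6⌉ = 2 shifts, so k ≥ 2.
k = 2 works: Tue-PM→Watson+Wu, Wed-AM→Santos, Wed-PM→Farahani, Thu-AM→Mendoza, Thu-PM→Rivera, Fri-AM→Farahani, Fri-PM→Watson, Sat-AM→Wu, Sat-PM→Mendoza, Sun-AM→Santos+Rivera.
Loads: Watson 2, Mendoza 2, Santos 2, Rivera 2, Wu 2, Farahani 2 — all ≤ 2.

2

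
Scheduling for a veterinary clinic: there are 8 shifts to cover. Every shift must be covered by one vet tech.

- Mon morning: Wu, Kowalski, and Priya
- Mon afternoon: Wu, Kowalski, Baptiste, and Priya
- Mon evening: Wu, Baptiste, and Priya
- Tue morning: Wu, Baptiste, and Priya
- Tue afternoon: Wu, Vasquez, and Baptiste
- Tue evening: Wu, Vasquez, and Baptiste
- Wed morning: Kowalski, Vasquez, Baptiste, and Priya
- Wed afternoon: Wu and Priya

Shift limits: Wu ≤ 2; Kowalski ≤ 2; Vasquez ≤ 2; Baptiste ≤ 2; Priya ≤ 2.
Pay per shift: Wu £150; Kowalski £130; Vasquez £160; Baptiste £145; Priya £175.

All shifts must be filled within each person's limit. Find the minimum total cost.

£1170

Picking the cheapest available vet tech for each shift independently would cost £1120, but that ignores the shift limits.
An optimal schedule: Mon morning→Wu, Mon afternoon→Kowalski, Mon evening→Baptiste, Tue morning→Baptiste, Tue afternoon→Vasquez, Tue evening→Vasquez, Wed morning→Kowalski, Wed afternoon→Wu.
Total: 150 + 130 + 145 + 145 + 160 + 160 + 130 + 150 = £1170.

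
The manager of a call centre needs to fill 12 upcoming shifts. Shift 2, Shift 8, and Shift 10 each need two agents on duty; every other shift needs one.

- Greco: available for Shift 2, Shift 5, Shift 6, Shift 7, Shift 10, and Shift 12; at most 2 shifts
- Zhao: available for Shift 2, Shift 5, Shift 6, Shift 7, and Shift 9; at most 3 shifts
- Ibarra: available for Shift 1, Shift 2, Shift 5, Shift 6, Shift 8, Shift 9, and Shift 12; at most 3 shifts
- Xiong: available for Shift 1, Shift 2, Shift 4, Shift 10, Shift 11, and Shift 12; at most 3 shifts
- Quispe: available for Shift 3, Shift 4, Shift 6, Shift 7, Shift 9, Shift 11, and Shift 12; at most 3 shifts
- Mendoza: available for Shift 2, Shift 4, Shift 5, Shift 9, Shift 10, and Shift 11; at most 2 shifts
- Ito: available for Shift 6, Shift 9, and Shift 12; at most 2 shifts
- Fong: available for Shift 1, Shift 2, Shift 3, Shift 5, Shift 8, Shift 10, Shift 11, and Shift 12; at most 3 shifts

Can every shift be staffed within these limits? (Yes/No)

Shift 8 can only be covered by Ibarra and Fong, so that assignment is forced.
One valid schedule: Shift 1→Ibarra, Shift 2→Zhao+Mendoza, Shift 3→Quispe, Shift 4→Xiong, Shift 5→Greco, Shift 6→Zhao, Shift 7→Greco, Shift 8→Ibarra+Fong, Shift 9→Zhao, Shift 10→Xiong+Mendoza, Shift 11→Xiong, Shift 12→Ibarra.
Loads: Greco 2/2, Zhao 3/3, Ibarra 3/3, Xiong 3/3, Quispe 1/3, Mendoza 2/2, Ito 0/2, Fong 1/3 — all within limits.

Yes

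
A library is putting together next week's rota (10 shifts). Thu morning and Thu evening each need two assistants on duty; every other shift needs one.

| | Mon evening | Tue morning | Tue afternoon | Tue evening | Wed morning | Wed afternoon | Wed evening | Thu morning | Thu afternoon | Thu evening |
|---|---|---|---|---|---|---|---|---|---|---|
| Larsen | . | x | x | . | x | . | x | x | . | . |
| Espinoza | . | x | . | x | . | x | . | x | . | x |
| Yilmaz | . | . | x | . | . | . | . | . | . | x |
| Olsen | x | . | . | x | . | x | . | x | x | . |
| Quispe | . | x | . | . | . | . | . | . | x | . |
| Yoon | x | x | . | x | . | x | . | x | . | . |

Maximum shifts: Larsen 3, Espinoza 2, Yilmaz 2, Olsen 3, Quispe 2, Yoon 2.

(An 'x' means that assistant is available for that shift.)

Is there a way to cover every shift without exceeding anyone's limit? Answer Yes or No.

Yes

Wed morning can only be covered by Larsen, so that assignment is forced.
Wed evening can only be covered by Larsen, so that assignment is forced.
Thu evening can only be covered by Espinoza and Yilmaz, so that assignment is forced.
One valid schedule: Mon evening→Olsen, Tue morning→Quispe, Tue afternoon→Larsen, Tue evening→Espinoza, Wed morning→Larsen, Wed afternoon→Yoon, Wed evening→Larsen, Thu morning→Olsen+Yoon, Thu afternoon→Olsen, Thu evening→Espinoza+Yilmaz.
Loads: Larsen 3/3, Espinoza 2/2, Yilmaz 1/2, Olsen 3/3, Quispe 1/2, Yoon 2/2 — all within limits.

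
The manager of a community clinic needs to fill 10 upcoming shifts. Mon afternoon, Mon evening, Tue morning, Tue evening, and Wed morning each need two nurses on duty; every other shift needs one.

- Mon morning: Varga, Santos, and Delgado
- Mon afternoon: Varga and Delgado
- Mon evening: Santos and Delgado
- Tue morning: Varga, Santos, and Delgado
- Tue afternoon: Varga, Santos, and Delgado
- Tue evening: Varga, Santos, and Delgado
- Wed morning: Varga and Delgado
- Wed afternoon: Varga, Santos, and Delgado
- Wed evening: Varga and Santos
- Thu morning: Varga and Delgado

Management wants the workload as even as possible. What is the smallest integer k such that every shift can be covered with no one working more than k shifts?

5

With 3 nurses and 15 worker-slots to fill, someone must work at least ⌈15/3⌉ = 5 shifts, so k ≥ 5.
k = 5 works: Mon morning→Varga, Mon afternoon→Varga+Delgado, Mon evening→Santos+Delgado, Tue morning→Santos+Delgado, Tue afternoon→Santos, Tue evening→Santos+Delgado, Wed morning→Varga+Delgado, Wed afternoon→Santos, Wed evening→Varga, Thu morning→Varga.
Loads: Varga 5, Santos 5, Delgado 5 — all ≤ 5.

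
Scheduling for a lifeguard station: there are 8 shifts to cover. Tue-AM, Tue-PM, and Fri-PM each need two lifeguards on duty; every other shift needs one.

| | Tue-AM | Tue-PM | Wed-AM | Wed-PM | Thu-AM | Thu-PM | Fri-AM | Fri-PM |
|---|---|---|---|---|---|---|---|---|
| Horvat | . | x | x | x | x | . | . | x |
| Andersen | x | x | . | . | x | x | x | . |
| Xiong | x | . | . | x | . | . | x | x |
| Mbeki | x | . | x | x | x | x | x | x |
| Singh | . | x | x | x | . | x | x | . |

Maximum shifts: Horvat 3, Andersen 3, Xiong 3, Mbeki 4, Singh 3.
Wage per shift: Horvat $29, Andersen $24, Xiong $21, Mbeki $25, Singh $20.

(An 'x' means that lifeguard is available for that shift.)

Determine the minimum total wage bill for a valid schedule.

Picking the cheapest available lifeguard for each shift independently would cost $239, but that ignores the shift limits.
An optimal schedule: Tue-AM→Xiong+Andersen, Tue-PM→Singh+Andersen, Wed-AM→Singh, Wed-PM→Xiong, Thu-AM→Andersen, Thu-PM→Singh, Fri-AM→Mbeki, Fri-PM→Xiong+Mbeki.
Total: 21 + 24 + 20 + 24 + 20 + 21 + 24 + 20 + 25 + 21 + 25 = $245.

$245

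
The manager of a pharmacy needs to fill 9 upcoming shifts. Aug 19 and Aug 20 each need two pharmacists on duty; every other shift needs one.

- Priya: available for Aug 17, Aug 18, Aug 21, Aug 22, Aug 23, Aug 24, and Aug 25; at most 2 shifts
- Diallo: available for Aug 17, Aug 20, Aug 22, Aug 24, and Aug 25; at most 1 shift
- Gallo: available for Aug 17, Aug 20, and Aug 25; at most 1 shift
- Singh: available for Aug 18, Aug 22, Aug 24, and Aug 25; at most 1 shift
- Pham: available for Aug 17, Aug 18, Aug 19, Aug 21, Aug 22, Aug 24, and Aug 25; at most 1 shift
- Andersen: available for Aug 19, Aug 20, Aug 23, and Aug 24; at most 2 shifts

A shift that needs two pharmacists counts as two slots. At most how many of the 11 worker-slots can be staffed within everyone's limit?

Total capacity across all pharmacists is 2+1+1+1+1+2 = 8, and 11 slots are needed, so at most 8 can be filled.
An assignment achieving 8: Aug 18→Singh, Aug 19→Pham+Andersen, Aug 20→Diallo+Gallo, Aug 21→Priya, Aug 23→Priya, Aug 24→Andersen.
Loads: Priya 2/2, Diallo 1/1, Gallo 1/1, Singh 1/1, Pham 1/1, Andersen 2/2.

8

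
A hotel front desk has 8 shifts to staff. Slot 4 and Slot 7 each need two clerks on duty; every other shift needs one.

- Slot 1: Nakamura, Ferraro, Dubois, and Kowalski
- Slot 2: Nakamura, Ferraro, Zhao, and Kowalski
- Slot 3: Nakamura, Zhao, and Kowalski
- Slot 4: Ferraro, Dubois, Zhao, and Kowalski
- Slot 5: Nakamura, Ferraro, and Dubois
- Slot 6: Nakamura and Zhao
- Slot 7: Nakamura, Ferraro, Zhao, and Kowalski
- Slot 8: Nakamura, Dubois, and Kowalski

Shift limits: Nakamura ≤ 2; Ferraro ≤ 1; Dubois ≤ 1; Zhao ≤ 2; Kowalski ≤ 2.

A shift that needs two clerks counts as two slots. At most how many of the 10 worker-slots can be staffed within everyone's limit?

8

Total capacity across all clerks is 2+1+1+2+2 = 8, and 10 slots are needed, so at most 8 can be filled.
An assignment achieving 8: Slot 1→Kowalski, Slot 2→Zhao, Slot 3→Nakamura, Slot 4→Zhao+Kowalski, Slot 5→Ferraro, Slot 6→Nakamura, Slot 8→Dubois.
Loads: Nakamura 2/2, Ferraro 1/1, Dubois 1/1, Zhao 2/2, Kowalski 2/2.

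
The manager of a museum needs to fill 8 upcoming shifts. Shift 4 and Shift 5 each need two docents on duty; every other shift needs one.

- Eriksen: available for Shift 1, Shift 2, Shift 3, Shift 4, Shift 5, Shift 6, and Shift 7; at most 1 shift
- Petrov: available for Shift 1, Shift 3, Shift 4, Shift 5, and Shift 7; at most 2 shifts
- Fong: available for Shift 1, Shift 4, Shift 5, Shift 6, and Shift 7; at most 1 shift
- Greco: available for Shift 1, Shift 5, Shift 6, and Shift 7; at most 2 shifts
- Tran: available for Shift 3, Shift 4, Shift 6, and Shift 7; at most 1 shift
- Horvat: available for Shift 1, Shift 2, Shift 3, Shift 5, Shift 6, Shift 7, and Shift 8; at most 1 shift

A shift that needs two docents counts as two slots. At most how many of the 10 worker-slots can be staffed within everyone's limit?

Total capacity across all docents is 1+2+1+2+1+1 = 8, and 10 slots are needed, so at most 8 can be filled.
An assignment achieving 8: Shift 1→Greco, Shift 2→Eriksen, Shift 3→Petrov, Shift 4→Petrov+Fong, Shift 5→Greco, Shift 6→Tran, Shift 8→Horvat.
Loads: Eriksen 1/1, Petrov 2/2, Fong 1/1, Greco 2/2, Tran 1/1, Horvat 1/1.

8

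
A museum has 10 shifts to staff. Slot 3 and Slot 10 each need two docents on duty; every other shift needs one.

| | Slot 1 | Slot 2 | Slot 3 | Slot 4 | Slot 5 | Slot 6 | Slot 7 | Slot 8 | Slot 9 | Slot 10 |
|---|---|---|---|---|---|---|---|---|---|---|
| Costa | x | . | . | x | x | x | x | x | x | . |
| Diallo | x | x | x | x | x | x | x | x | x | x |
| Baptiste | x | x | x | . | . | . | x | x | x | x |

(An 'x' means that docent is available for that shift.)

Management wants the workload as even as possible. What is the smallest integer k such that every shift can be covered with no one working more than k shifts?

With 3 docents and 12 worker-slots to fill, someone must work at least ⌈12/3⌉ = 4 shifts, so k ≥ 4.
k = 4 works: Slot 1→Costa, Slot 2→Diallo, Slot 3→Diallo+Baptiste, Slot 4→Costa, Slot 5→Costa, Slot 6→Costa, Slot 7→Diallo, Slot 8→Baptiste, Slot 9→Baptiste, Slot 10→Diallo+Baptiste.
Loads: Costa 4, Diallo 4, Baptiste 4 — all ≤ 4.

4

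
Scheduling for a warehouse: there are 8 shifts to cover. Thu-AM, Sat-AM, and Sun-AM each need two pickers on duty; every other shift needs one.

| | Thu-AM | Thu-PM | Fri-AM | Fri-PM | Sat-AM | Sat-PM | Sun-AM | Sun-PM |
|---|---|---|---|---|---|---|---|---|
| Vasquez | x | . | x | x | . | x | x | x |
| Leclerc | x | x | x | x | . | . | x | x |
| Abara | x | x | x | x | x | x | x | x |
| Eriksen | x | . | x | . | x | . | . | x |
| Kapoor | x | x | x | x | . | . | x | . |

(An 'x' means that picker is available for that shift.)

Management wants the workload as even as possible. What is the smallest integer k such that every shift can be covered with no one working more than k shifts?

3

With 5 pickers and 11 worker-slots to fill, someone must work at least ⌈11/5⌉ = 3 shifts, so k ≥ 3.
k = 3 works: Thu-AM→Abara+Eriksen, Thu-PM→Leclerc, Fri-AM→Leclerc, Fri-PM→Vasquez, Sat-AM→Abara+Eriksen, Sat-PM→Vasquez, Sun-AM→Leclerc+Abara, Sun-PM→Vasquez.
Loads: Vasquez 3, Leclerc 3, Abara 3, Eriksen 2, Kapoor 0 — all ≤ 3.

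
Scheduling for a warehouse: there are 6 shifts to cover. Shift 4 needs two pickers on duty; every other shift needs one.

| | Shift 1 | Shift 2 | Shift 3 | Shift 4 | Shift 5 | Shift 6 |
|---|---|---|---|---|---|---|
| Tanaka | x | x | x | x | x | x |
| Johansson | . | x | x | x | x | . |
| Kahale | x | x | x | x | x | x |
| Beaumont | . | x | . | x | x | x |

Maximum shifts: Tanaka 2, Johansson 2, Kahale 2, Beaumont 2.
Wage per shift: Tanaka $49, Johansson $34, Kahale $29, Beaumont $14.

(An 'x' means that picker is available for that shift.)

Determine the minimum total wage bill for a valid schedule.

$203

Picking the cheapest available picker for each shift independently would cost $143, but that ignores the shift limits.
An optimal schedule: Shift 1→Kahale, Shift 2→Beaumont, Shift 3→Kahale, Shift 4→Johansson+Tanaka, Shift 5→Johansson, Shift 6→Beaumont.
Total: 29 + 14 + 29 + 34 + 49 + 34 + 14 = $203.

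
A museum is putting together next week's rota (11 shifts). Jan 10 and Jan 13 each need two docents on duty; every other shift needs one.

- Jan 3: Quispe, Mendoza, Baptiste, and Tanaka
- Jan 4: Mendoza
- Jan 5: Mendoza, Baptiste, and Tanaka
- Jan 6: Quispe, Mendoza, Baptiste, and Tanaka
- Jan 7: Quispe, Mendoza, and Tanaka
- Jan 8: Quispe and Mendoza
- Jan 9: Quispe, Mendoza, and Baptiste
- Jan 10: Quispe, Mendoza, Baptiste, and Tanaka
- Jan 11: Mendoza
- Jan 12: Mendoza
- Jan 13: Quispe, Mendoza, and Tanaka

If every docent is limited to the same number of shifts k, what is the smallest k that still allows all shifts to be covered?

With 4 docents and 13 worker-slots to fill, someone must work at least ⌈13/4⌉ = 4 shifts, so k ≥ 4.
k = 4 works: Jan 3→Baptiste, Jan 4→Mendoza, Jan 5→Mendoza, Jan 6→Baptiste, Jan 7→Quispe, Jan 8→Quispe, Jan 9→Quispe, Jan 10→Baptiste+Tanaka, Jan 11→Mendoza, Jan 12→Mendoza, Jan 13→Quispe+Tanaka.
Loads: Quispe 4, Mendoza 4, Baptiste 3, Tanaka 2 — all ≤ 4.

4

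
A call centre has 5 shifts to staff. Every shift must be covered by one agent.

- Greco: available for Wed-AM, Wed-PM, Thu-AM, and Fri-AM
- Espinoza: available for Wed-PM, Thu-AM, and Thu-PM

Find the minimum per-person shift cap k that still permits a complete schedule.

3

With 2 agents and 5 worker-slots to fill, someone must work at least ⌈5/2⌉ = 3 shifts, so k ≥ 3.
k = 3 works: Wed-AM→Greco, Wed-PM→Greco, Thu-AM→Espinoza, Thu-PM→Espinoza, Fri-AM→Greco.
Loads: Greco 3, Espinoza 2 — all ≤ 3.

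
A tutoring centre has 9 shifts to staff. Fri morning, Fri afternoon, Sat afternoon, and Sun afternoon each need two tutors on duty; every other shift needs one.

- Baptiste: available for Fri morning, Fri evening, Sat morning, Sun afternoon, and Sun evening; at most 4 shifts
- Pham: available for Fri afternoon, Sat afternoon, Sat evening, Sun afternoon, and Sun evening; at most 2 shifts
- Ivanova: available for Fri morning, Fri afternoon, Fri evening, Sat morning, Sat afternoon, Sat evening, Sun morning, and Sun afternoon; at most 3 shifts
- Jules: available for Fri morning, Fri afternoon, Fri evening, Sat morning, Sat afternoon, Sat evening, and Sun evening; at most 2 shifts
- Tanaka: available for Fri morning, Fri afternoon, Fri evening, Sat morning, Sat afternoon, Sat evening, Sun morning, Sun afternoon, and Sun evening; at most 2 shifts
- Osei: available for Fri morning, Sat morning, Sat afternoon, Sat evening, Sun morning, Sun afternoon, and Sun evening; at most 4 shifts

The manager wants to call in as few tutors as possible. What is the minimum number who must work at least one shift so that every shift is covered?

13 slots to fill and no one can take more than 4, so at least ⌈13/4⌉ = 4 tutors are needed.
Baptiste, Pham, Ivanova, and Osei alone can cover everything: Fri morning→Baptiste+Ivanova, Fri afternoon→Pham+Ivanova, Fri evening→Baptiste, Sat morning→Baptiste, Sat afternoon→Pham+Osei, Sat evening→Osei, Sun morning→Ivanova, Sun afternoon→Baptiste+Osei, Sun evening→Osei.

4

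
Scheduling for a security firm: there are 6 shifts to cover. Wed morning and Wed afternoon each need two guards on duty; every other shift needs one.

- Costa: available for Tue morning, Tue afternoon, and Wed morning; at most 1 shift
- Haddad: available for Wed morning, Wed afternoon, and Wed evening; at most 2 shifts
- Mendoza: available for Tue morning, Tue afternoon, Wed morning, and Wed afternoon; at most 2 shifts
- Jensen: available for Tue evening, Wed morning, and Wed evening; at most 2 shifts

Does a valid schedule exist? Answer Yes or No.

No

Total capacity is 1+2+2+2 = 7 but 8 worker-slots are needed — infeasible.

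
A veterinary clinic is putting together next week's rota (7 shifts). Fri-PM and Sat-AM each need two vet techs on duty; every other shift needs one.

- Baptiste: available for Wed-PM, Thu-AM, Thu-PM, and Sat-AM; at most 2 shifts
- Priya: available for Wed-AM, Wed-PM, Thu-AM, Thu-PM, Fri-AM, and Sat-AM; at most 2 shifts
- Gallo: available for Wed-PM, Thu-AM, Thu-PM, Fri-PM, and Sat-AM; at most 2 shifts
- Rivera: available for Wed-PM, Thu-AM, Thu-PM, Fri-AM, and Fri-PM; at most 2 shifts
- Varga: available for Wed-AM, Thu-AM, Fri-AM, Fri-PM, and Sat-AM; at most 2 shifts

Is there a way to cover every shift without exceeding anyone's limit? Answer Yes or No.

One valid schedule: Wed-AM→Priya, Wed-PM→Baptiste, Thu-AM→Rivera, Thu-PM→Baptiste, Fri-AM→Priya, Fri-PM→Gallo+Rivera, Sat-AM→Gallo+Varga.
Loads: Baptiste 2/2, Priya 2/2, Gallo 2/2, Rivera 2/2, Varga 1/2 — all within limits.

Yes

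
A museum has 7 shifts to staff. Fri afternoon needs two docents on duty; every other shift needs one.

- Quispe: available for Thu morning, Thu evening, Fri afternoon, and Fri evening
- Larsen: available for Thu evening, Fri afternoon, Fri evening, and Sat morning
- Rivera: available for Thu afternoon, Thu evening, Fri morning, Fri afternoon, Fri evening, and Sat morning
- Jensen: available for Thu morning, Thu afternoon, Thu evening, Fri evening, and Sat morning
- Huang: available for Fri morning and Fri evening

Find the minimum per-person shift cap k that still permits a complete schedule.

2

With 5 docents and 8 worker-slots to fill, someone must work at least ⌈8/5⌉ = 2 shifts, so k ≥ 2.
k = 2 works: Thu morning→Quispe, Thu afternoon→Rivera, Thu evening→Jensen, Fri morning→Rivera, Fri afternoon→Quispe+Larsen, Fri evening→Jensen, Sat morning→Larsen.
Loads: Quispe 2, Larsen 2, Rivera 2, Jensen 2, Huang 0 — all ≤ 2.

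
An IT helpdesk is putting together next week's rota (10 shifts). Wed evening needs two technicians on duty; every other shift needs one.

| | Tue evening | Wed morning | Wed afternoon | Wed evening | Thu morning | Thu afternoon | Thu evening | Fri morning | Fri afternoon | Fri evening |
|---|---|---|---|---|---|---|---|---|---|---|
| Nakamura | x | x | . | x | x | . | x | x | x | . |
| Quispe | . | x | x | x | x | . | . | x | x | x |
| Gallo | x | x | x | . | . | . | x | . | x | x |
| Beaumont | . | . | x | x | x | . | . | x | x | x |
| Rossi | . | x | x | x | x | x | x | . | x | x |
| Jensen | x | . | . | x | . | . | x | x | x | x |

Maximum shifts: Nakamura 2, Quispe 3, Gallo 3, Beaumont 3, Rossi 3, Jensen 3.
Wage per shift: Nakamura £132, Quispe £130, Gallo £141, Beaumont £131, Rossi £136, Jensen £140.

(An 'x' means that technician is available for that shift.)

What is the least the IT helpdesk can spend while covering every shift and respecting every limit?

£1455

Thu afternoon can only be covered by Rossi, so that assignment is forced.
Picking the cheapest available technician for each shift independently would cost £1441, but that ignores the shift limits.
An optimal schedule: Tue evening→Nakamura, Wed morning→Quispe, Wed afternoon→Quispe, Wed evening→Beaumont+Rossi, Thu morning→Quispe, Thu afternoon→Rossi, Thu evening→Nakamura, Fri morning→Beaumont, Fri afternoon→Rossi, Fri evening→Beaumont.
Total: 132 + 130 + 130 + 131 + 136 + 130 + 136 + 132 + 131 + 136 + 131 = £1455.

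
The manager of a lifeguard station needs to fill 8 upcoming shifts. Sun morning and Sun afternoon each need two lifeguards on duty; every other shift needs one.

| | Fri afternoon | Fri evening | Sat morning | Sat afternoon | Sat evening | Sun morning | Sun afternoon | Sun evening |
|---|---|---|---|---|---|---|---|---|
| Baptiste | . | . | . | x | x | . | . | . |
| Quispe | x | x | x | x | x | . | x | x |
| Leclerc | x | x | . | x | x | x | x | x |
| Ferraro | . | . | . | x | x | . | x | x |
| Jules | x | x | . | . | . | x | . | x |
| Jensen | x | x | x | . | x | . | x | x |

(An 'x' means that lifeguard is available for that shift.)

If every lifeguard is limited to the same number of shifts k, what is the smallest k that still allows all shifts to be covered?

With 6 lifeguards and 10 worker-slots to fill, someone must work at least ⌈10/6⌉ = 2 shifts, so k ≥ 2.
k = 2 works: Fri afternoon→Quispe, Fri evening→Leclerc, Sat morning→Quispe, Sat afternoon→Baptiste, Sat evening→Baptiste, Sun morning→Leclerc+Jules, Sun afternoon→Ferraro+Jensen, Sun evening→Ferraro.
Loads: Baptiste 2, Quispe 2, Leclerc 2, Ferraro 2, Jules 1, Jensen 1 — all ≤ 2.

2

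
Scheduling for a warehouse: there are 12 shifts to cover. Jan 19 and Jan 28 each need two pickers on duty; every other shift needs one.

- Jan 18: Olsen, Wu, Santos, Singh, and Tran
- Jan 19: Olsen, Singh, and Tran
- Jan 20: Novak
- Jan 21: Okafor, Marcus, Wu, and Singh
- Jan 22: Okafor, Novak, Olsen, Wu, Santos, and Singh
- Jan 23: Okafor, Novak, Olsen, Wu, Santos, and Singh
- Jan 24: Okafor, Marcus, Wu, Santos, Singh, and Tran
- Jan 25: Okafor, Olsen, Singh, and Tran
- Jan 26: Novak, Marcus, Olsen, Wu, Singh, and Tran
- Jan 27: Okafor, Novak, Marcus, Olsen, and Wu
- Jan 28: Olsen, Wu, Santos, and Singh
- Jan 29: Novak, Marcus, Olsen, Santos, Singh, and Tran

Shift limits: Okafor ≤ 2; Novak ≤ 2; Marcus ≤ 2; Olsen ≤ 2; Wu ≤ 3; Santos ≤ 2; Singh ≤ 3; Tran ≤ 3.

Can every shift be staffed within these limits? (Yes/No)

Jan 20 can only be covered by Novak, so that assignment is forced.
One valid schedule: Jan 18→Olsen, Jan 19→Olsen+Singh, Jan 20→Novak, Jan 21→Okafor, Jan 22→Wu, Jan 23→Wu, Jan 24→Marcus, Jan 25→Okafor, Jan 26→Marcus, Jan 27→Novak, Jan 28→Wu+Santos, Jan 29→Santos.
Loads: Okafor 2/2, Novak 2/2, Marcus 2/2, Olsen 2/2, Wu 3/3, Santos 2/2, Singh 1/3, Tran 0/3 — all within limits.

Yes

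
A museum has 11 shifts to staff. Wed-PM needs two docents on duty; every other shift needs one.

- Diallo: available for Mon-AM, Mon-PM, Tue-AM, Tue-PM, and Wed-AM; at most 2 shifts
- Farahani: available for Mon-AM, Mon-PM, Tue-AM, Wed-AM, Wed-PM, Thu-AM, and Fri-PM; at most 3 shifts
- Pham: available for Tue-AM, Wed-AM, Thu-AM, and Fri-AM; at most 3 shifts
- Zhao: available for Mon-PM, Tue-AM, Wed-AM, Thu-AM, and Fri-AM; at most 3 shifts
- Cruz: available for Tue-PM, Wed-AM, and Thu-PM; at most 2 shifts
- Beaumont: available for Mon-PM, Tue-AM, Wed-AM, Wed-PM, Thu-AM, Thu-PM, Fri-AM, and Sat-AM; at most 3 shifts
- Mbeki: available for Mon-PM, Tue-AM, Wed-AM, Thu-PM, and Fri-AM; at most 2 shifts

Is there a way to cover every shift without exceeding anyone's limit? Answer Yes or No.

Wed-PM can only be covered by Farahani and Beaumont, so that assignment is forced.
Fri-PM can only be covered by Farahani, so that assignment is forced.
Sat-AM can only be covered by Beaumont, so that assignment is forced.
One valid schedule: Mon-AM→Diallo, Mon-PM→Zhao, Tue-AM→Pham, Tue-PM→Diallo, Wed-AM→Pham, Wed-PM→Farahani+Beaumont, Thu-AM→Farahani, Thu-PM→Cruz, Fri-AM→Pham, Fri-PM→Farahani, Sat-AM→Beaumont.
Loads: Diallo 2/2, Farahani 3/3, Pham 3/3, Zhao 1/3, Cruz 1/2, Beaumont 2/3, Mbeki 0/2 — all within limits.

Yes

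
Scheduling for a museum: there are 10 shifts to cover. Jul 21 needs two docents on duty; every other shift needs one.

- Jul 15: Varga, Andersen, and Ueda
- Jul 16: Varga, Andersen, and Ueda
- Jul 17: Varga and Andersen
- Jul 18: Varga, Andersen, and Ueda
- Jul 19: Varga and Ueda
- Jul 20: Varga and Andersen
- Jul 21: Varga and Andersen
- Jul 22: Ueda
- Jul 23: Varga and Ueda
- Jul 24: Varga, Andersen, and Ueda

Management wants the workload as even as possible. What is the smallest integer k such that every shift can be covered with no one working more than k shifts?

With 3 docents and 11 worker-slots to fill, someone must work at least ⌈11/3⌉ = 4 shifts, so k ≥ 4.
k = 4 works: Jul 15→Andersen, Jul 16→Andersen, Jul 17→Varga, Jul 18→Andersen, Jul 19→Varga, Jul 20→Varga, Jul 21→Varga+Andersen, Jul 22→Ueda, Jul 23→Ueda, Jul 24→Ueda.
Loads: Varga 4, Andersen 4, Ueda 3 — all ≤ 4.

4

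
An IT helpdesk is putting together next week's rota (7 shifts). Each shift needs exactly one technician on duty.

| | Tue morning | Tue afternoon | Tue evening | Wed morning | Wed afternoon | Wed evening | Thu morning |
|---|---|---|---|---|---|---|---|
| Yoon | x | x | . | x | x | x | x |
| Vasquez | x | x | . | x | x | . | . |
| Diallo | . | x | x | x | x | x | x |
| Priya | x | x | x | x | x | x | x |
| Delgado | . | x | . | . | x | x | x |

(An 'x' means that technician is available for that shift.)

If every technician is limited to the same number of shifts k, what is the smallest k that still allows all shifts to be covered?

With 5 technicians and 7 worker-slots to fill, someone must work at least ⌈7/5⌉ = 2 shifts, so k ≥ 2.
k = 2 works: Tue morning→Yoon, Tue afternoon→Vasquez, Tue evening→Diallo, Wed morning→Yoon, Wed afternoon→Vasquez, Wed evening→Diallo, Thu morning→Priya.
Loads: Yoon 2, Vasquez 2, Diallo 2, Priya 1, Delgado 0 — all ≤ 2.

2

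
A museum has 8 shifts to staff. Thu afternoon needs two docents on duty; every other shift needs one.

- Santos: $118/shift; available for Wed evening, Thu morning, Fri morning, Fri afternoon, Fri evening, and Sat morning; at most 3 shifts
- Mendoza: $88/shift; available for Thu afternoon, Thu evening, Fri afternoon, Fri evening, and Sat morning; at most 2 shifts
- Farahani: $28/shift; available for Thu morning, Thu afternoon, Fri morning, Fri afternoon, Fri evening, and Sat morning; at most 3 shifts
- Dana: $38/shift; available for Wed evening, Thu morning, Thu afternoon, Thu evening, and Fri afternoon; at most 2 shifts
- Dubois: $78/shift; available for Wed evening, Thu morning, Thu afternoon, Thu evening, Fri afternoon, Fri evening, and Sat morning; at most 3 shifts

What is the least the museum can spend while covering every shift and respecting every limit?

$482

Picking the cheapest available docent for each shift independently would cost $282, but that ignores the shift limits.
An optimal schedule: Wed evening→Dana, Thu morning→Farahani, Thu afternoon→Dubois+Mendoza, Thu evening→Dana, Fri morning→Farahani, Fri afternoon→Dubois, Fri evening→Farahani, Sat morning→Dubois.
Total: 38 + 28 + 78 + 88 + 38 + 28 + 78 + 28 + 78 = $482.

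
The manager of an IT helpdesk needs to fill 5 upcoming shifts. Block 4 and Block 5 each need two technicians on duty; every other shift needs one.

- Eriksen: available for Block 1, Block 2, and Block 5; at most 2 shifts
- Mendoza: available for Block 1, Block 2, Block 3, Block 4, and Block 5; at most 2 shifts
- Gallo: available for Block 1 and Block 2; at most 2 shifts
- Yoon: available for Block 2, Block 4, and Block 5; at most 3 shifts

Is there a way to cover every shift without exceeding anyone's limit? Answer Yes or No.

Yes

Block 3 can only be covered by Mendoza, so that assignment is forced.
Block 4 can only be covered by Mendoza and Yoon, so that assignment is forced.
One valid schedule: Block 1→Eriksen, Block 2→Gallo, Block 3→Mendoza, Block 4→Mendoza+Yoon, Block 5→Eriksen+Yoon.
Loads: Eriksen 2/2, Mendoza 2/2, Gallo 1/2, Yoon 2/3 — all within limits.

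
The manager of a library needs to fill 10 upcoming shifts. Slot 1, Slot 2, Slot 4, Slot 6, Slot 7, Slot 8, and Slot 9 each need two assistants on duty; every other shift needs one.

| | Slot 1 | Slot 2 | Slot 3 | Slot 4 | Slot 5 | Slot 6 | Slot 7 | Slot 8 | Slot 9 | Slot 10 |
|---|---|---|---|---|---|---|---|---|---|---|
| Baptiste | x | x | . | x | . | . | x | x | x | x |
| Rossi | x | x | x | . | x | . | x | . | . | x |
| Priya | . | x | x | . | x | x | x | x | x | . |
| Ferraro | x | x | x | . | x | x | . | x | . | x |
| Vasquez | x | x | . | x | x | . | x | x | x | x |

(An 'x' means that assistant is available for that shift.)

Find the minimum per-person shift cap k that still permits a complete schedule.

With 5 assistants and 17 worker-slots to fill, someone must work at least ⌈17/5⌉ = 4 shifts, so k ≥ 4.
k = 4 works: Slot 1→Baptiste+Rossi, Slot 2→Ferraro+Vasquez, Slot 3→Rossi, Slot 4→Baptiste+Vasquez, Slot 5→Rossi, Slot 6→Priya+Ferraro, Slot 7→Rossi+Priya, Slot 8→Priya+Ferraro, Slot 9→Baptiste+Priya, Slot 10→Baptiste.
Loads: Baptiste 4, Rossi 4, Priya 4, Ferraro 3, Vasquez 2 — all ≤ 4.

4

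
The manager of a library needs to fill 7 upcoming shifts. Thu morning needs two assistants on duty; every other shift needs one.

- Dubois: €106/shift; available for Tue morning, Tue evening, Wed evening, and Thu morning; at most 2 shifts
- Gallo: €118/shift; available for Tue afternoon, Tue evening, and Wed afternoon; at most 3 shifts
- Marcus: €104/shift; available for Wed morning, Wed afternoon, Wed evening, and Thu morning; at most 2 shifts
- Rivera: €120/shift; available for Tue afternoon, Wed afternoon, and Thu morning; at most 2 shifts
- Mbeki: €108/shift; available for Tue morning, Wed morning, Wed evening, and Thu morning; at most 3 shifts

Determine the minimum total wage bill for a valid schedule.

€862

Picking the cheapest available assistant for each shift independently would cost €852, but that ignores the shift limits.
An optimal schedule: Tue morning→Dubois, Tue afternoon→Gallo, Tue evening→Dubois, Wed morning→Mbeki, Wed afternoon→Marcus, Wed evening→Mbeki, Thu morning→Marcus+Mbeki.
Total: 106 + 118 + 106 + 108 + 104 + 108 + 104 + 108 = €862.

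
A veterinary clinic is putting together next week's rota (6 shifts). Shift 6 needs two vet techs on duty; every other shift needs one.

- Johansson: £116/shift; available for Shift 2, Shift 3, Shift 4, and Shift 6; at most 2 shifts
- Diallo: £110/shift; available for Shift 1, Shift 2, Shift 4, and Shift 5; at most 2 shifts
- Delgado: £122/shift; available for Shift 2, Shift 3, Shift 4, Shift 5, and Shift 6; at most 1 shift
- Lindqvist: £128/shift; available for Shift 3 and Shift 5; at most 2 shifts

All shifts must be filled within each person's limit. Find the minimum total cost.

Shift 1 can only be covered by Diallo, so that assignment is forced.
Shift 6 can only be covered by Johansson and Delgado, so that assignment is forced.
Picking the cheapest available vet tech for each shift independently would cost £794, but that ignores the shift limits.
An optimal schedule: Shift 1→Diallo, Shift 2→Johansson, Shift 3→Lindqvist, Shift 4→Diallo, Shift 5→Lindqvist, Shift 6→Johansson+Delgado.
Total: 110 + 116 + 128 + 110 + 128 + 116 + 122 = £830.

£830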